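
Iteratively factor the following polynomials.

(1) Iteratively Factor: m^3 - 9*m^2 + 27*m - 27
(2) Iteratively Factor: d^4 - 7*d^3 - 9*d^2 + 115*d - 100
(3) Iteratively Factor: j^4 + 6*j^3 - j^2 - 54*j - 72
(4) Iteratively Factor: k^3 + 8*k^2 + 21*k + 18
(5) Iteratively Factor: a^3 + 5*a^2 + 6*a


(1) = (m - 3)*(m^2 - 6*m + 9) = (m - 3)^2*(m - 3)
(2) = (d - 1)*(d^3 - 6*d^2 - 15*d + 100) = (d - 1)*(d + 4)*(d^2 - 10*d + 25) = (d - 5)*(d - 1)*(d + 4)*(d - 5)
(3) = (j - 3)*(j^3 + 9*j^2 + 26*j + 24) = (j - 3)*(j + 3)*(j^2 + 6*j + 8) = (j - 3)*(j + 2)*(j + 3)*(j + 4)
(4) = (k + 3)*(k^2 + 5*k + 6) = (k + 2)*(k + 3)*(k + 3)
(5) = (a)*(a^2 + 5*a + 6) = a*(a + 3)*(a + 2)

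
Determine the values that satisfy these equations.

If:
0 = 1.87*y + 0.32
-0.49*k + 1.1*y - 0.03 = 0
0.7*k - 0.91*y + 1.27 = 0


Then:
No Solution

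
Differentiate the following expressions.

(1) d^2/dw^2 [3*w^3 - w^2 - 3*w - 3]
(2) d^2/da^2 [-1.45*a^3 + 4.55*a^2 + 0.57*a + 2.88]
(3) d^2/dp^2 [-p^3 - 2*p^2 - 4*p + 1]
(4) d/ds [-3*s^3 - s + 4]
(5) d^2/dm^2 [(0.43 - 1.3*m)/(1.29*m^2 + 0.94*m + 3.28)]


(1) = 18*w - 2
(2) = 9.1 - 8.7*a
(3) = -6*p - 4
(4) = -9*s^2 - 1
(5) = (-(1.3*m - 0.43)*(2.58*m + 0.94)*(5.16*m + 1.88) + (10.062*m + 1.3346)*(1.29*m^2 + 0.94*m + 3.28))/(1.29*m^2 + 0.94*m + 3.28)^3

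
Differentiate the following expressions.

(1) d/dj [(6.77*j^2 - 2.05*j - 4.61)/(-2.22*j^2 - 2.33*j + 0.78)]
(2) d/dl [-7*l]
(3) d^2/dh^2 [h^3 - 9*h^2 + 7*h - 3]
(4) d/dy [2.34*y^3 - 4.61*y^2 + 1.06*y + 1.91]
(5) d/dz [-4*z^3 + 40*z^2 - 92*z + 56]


(1) = (-20.3251*j^2 - 9.9072*j - 12.3403)/(4.9284*j^4 + 10.3452*j^3 + 1.9657*j^2 - 3.6348*j + 0.6084)
(2) = -7
(3) = 6*h - 18
(4) = 7.02*y^2 - 9.22*y + 1.06
(5) = -12*z^2 + 80*z - 92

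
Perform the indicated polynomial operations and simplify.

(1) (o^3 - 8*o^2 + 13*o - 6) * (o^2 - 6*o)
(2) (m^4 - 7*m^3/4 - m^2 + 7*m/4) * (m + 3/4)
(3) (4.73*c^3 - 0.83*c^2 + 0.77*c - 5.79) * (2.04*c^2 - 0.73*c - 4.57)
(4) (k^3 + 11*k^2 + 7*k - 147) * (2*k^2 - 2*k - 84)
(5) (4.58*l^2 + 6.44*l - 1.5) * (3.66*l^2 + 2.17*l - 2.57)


(1) = o^5 - 14*o^4 + 61*o^3 - 84*o^2 + 36*o
(2) = m^5 - m^4 - 37*m^3/16 + m^2 + 21*m/16
(3) = 9.6492*c^5 - 5.1461*c^4 - 19.4394*c^3 - 8.5806*c^2 + 0.7078*c + 26.4603
(4) = 2*k^5 + 20*k^4 - 92*k^3 - 1232*k^2 - 294*k + 12348
(5) = 16.7628*l^4 + 33.509*l^3 - 3.2858*l^2 - 19.8058*l + 3.855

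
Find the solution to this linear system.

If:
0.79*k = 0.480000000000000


Then:
k = 0.61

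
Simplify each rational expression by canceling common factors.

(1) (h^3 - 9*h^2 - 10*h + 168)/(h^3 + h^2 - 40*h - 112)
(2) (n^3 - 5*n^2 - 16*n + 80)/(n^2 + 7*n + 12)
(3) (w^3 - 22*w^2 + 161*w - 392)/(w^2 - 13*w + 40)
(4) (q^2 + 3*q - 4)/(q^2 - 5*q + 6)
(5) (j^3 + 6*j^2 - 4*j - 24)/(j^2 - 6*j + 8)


(1) = (h - 6)/(h + 4)
(2) = (n^2 - 9*n + 20)/(n + 3)
(3) = (w^2 - 14*w + 49)/(w - 5)
(4) = (q^2 + 3*q - 4)/(q^2 - 5*q + 6)
(5) = (j^2 + 8*j + 12)/(j - 4)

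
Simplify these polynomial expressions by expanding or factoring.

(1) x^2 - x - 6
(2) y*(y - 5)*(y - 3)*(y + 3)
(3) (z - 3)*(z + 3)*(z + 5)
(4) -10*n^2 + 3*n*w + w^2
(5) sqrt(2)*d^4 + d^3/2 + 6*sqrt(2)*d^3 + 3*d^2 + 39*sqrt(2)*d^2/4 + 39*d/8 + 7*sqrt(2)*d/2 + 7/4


(1) = (x - 3)*(x + 2)
(2) = y^4 - 5*y^3 - 9*y^2 + 45*y
(3) = z^3 + 5*z^2 - 9*z - 45
(4) = (-2*n + w)*(5*n + w)
(5) = (d + 1/2)*(d + 2)*(d + 7/2)*(sqrt(2)*d + 1/2)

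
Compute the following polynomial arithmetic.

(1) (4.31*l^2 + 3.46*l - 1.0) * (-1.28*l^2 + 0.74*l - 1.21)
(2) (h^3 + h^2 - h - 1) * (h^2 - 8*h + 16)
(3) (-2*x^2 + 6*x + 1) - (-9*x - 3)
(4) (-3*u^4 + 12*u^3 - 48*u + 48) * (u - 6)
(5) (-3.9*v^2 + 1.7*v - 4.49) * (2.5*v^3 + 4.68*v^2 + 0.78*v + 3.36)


(1) = -5.5168*l^4 - 1.2394*l^3 - 1.3747*l^2 - 4.9266*l + 1.21
(2) = h^5 - 7*h^4 + 7*h^3 + 23*h^2 - 8*h - 16
(3) = -2*x^2 + 15*x + 4
(4) = -3*u^5 + 30*u^4 - 72*u^3 - 48*u^2 + 336*u - 288
(5) = -9.75*v^5 - 14.002*v^4 - 6.311*v^3 - 32.7912*v^2 + 2.2098*v - 15.0864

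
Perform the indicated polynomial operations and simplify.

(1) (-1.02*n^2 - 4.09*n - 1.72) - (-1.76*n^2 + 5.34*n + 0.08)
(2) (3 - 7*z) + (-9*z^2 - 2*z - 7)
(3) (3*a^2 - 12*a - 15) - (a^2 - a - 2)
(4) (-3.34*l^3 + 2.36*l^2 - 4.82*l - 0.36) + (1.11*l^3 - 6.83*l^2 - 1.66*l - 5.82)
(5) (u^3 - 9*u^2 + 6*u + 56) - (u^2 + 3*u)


(1) = 0.74*n^2 - 9.43*n - 1.8
(2) = -9*z^2 - 9*z - 4
(3) = 2*a^2 - 11*a - 13
(4) = -2.23*l^3 - 4.47*l^2 - 6.48*l - 6.18
(5) = u^3 - 10*u^2 + 3*u + 56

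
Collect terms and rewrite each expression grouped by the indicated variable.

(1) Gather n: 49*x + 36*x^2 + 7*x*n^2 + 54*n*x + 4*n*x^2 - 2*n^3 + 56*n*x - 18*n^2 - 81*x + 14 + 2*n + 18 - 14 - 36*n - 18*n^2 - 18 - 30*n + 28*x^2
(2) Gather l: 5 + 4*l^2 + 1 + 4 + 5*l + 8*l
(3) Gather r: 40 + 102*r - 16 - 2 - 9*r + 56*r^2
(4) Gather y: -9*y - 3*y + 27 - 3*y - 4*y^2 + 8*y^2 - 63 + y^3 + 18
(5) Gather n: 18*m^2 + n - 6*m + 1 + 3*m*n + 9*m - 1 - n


(1) = -2*n^3 + n^2*(7*x - 36) + n*(4*x^2 + 110*x - 64) + 64*x^2 - 32*x
(2) = 4*l^2 + 13*l + 10
(3) = 56*r^2 + 93*r + 22
(4) = y^3 + 4*y^2 - 15*y - 18
(5) = 18*m^2 + 3*m*n + 3*m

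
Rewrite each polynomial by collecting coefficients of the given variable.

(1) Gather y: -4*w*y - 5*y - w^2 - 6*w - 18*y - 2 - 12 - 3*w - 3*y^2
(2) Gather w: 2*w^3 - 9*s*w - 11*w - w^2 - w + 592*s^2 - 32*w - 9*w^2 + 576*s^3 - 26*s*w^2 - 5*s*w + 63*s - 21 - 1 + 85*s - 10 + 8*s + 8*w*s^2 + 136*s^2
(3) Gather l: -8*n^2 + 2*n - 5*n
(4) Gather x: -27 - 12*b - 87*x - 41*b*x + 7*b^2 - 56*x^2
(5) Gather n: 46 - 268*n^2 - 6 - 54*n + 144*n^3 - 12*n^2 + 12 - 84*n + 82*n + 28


(1) = -w^2 - 9*w - 3*y^2 + y*(-4*w - 23) - 14
(2) = 576*s^3 + 728*s^2 + 156*s + 2*w^3 + w^2*(-26*s - 10) + w*(8*s^2 - 14*s - 44) - 32
(3) = -8*n^2 - 3*n
(4) = 7*b^2 - 12*b - 56*x^2 + x*(-41*b - 87) - 27
(5) = 144*n^3 - 280*n^2 - 56*n + 80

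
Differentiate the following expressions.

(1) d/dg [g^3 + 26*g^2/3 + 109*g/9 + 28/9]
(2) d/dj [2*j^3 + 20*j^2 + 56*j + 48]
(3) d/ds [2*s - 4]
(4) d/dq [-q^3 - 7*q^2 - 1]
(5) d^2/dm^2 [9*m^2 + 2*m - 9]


(1) = 3*g^2 + 52*g/3 + 109/9
(2) = 6*j^2 + 40*j + 56
(3) = 2
(4) = q*(-3*q - 14)
(5) = 18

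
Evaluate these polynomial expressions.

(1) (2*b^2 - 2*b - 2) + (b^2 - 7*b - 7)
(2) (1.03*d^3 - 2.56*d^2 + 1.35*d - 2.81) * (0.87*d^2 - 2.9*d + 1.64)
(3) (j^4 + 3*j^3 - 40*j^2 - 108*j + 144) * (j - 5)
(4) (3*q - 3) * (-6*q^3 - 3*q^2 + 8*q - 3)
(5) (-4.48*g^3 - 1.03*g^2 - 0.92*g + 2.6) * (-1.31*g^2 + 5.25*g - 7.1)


(1) = 3*b^2 - 9*b - 9
(2) = 0.8961*d^5 - 5.2142*d^4 + 10.2877*d^3 - 10.5581*d^2 + 10.363*d - 4.6084
(3) = j^5 - 2*j^4 - 55*j^3 + 92*j^2 + 684*j - 720
(4) = -18*q^4 + 9*q^3 + 33*q^2 - 33*q + 9
(5) = 5.8688*g^5 - 22.1707*g^4 + 27.6057*g^3 - 0.923*g^2 + 20.182*g - 18.46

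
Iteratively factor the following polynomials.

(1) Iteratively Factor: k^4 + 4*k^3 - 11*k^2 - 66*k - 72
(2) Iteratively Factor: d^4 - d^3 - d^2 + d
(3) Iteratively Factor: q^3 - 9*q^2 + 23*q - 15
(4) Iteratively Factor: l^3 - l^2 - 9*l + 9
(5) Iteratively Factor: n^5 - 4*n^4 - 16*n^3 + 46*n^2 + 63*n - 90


(1) = (k + 3)*(k^3 + k^2 - 14*k - 24) = (k + 2)*(k + 3)*(k^2 - k - 12) = (k + 2)*(k + 3)^2*(k - 4)
(2) = (d + 1)*(d^3 - 2*d^2 + d) = (d - 1)*(d + 1)*(d^2 - d) = d*(d - 1)*(d + 1)*(d - 1)
(3) = (q - 3)*(q^2 - 6*q + 5) = (q - 3)*(q - 1)*(q - 5)
(4) = (l - 1)*(l^2 - 9) = (l - 1)*(l + 3)*(l - 3)
(5) = (n - 1)*(n^4 - 3*n^3 - 19*n^2 + 27*n + 90) = (n - 3)*(n - 1)*(n^3 - 19*n - 30) = (n - 3)*(n - 1)*(n + 2)*(n^2 - 2*n - 15) = (n - 5)*(n - 3)*(n - 1)*(n + 2)*(n + 3)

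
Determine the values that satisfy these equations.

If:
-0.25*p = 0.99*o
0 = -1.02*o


Then:
o = 0.00
p = 0.00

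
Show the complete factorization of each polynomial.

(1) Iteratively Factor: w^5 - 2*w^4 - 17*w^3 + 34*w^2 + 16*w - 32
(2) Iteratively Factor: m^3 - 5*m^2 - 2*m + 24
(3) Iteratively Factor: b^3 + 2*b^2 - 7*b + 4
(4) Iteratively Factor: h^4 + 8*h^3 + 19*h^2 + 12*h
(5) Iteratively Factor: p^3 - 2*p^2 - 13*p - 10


(1) = (w - 2)*(w^4 - 17*w^2 + 16) = (w - 4)*(w - 2)*(w^3 + 4*w^2 - w - 4) = (w - 4)*(w - 2)*(w + 1)*(w^2 + 3*w - 4) = (w - 4)*(w - 2)*(w + 1)*(w + 4)*(w - 1)
(2) = (m + 2)*(m^2 - 7*m + 12) = (m - 3)*(m + 2)*(m - 4)
(3) = (b + 4)*(b^2 - 2*b + 1) = (b - 1)*(b + 4)*(b - 1)
(4) = (h)*(h^3 + 8*h^2 + 19*h + 12) = h*(h + 1)*(h^2 + 7*h + 12) = h*(h + 1)*(h + 4)*(h + 3)
(5) = (p + 2)*(p^2 - 4*p - 5) = (p + 1)*(p + 2)*(p - 5)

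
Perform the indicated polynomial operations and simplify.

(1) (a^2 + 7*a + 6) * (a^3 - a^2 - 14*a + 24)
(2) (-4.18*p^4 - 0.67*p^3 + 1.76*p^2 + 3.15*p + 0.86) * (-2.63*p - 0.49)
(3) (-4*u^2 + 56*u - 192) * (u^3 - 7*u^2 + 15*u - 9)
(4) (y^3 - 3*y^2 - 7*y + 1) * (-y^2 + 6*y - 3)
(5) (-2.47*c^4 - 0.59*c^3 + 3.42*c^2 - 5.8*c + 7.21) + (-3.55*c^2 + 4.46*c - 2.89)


(1) = a^5 + 6*a^4 - 15*a^3 - 80*a^2 + 84*a + 144
(2) = 10.9934*p^5 + 3.8103*p^4 - 4.3005*p^3 - 9.1469*p^2 - 3.8053*p - 0.4214
(3) = -4*u^5 + 84*u^4 - 644*u^3 + 2220*u^2 - 3384*u + 1728
(4) = -y^5 + 9*y^4 - 14*y^3 - 34*y^2 + 27*y - 3
(5) = -2.47*c^4 - 0.59*c^3 - 0.13*c^2 - 1.34*c + 4.32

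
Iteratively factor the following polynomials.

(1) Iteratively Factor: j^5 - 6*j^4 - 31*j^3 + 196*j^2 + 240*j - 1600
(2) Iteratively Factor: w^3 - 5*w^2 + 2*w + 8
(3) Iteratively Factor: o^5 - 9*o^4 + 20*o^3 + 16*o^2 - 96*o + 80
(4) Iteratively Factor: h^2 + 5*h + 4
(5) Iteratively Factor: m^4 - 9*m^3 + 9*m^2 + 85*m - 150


(1) = (j + 4)*(j^4 - 10*j^3 + 9*j^2 + 160*j - 400) = (j - 5)*(j + 4)*(j^3 - 5*j^2 - 16*j + 80) = (j - 5)*(j - 4)*(j + 4)*(j^2 - j - 20) = (j - 5)*(j - 4)*(j + 4)^2*(j - 5)
(2) = (w - 2)*(w^2 - 3*w - 4) = (w - 4)*(w - 2)*(w + 1)
(3) = (o - 2)*(o^4 - 7*o^3 + 6*o^2 + 28*o - 40) = (o - 2)^2*(o^3 - 5*o^2 - 4*o + 20) = (o - 2)^3*(o^2 - 3*o - 10) = (o - 2)^3*(o + 2)*(o - 5)
(4) = (h + 1)*(h + 4)
(5) = (m - 2)*(m^3 - 7*m^2 - 5*m + 75) = (m - 5)*(m - 2)*(m^2 - 2*m - 15) = (m - 5)^2*(m - 2)*(m + 3)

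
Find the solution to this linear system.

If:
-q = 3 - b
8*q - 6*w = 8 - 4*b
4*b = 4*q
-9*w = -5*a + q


Then:
No Solution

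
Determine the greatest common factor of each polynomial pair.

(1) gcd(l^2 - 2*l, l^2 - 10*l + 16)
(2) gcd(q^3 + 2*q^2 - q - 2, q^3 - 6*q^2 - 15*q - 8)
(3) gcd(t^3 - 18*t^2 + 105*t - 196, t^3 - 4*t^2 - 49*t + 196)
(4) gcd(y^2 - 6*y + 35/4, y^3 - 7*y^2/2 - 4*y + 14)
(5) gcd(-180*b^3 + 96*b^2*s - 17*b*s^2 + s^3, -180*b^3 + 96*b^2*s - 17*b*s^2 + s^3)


(1) = l - 2
(2) = q + 1
(3) = t^2 - 11*t + 28
(4) = gcd((y - 7/2)*(y - 5/2), (y - 7/2)*(y - 2)*(y + 2)) = y - 7/2
(5) = gcd((-6*b + s)^2*(-5*b + s), (-6*b + s)^2*(-5*b + s)) = -180*b^3 + 96*b^2*s - 17*b*s^2 + s^3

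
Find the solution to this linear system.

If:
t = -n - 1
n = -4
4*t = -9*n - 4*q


Then:
n = -4
q = 6
t = 3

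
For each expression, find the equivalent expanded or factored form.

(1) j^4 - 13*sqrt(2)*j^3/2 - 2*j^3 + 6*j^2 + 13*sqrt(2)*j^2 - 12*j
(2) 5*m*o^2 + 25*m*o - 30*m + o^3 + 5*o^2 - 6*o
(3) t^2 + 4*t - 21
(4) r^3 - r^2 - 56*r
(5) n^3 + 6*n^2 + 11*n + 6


(1) = j*(j - 2)*(j - 6*sqrt(2))*(j - sqrt(2)/2)
(2) = (5*m + o)*(o - 1)*(o + 6)
(3) = (t - 3)*(t + 7)
(4) = r*(r - 8)*(r + 7)
(5) = (n + 1)*(n + 2)*(n + 3)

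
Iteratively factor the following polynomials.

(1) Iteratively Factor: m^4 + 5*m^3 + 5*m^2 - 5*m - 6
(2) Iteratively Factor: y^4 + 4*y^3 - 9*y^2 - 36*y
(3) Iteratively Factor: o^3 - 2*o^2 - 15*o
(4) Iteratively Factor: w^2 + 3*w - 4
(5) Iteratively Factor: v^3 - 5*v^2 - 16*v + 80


(1) = (m - 1)*(m^3 + 6*m^2 + 11*m + 6) = (m - 1)*(m + 1)*(m^2 + 5*m + 6) = (m - 1)*(m + 1)*(m + 2)*(m + 3)
(2) = (y - 3)*(y^3 + 7*y^2 + 12*y) = (y - 3)*(y + 3)*(y^2 + 4*y) = y*(y - 3)*(y + 3)*(y + 4)
(3) = (o - 5)*(o^2 + 3*o) = o*(o - 5)*(o + 3)
(4) = (w - 1)*(w + 4)
(5) = (v - 5)*(v^2 - 16) = (v - 5)*(v + 4)*(v - 4)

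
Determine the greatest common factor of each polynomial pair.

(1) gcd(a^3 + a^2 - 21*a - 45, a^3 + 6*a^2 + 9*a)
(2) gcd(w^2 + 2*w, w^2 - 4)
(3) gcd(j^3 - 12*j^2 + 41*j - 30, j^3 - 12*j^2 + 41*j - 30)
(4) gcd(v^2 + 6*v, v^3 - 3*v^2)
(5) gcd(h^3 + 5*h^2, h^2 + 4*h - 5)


(1) = gcd((a - 5)*(a + 3)^2, a*(a + 3)^2) = a^2 + 6*a + 9
(2) = gcd(w*(w + 2), (w - 2)*(w + 2)) = w + 2
(3) = j^3 - 12*j^2 + 41*j - 30
(4) = v
(5) = h + 5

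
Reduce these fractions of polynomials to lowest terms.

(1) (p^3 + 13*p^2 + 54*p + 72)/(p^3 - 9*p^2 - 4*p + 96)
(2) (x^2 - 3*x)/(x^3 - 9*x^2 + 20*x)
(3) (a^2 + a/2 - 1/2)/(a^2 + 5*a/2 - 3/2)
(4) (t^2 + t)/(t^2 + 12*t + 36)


(1) = (p^2 + 10*p + 24)/(p^2 - 12*p + 32)
(2) = (x - 3)/(x^2 - 9*x + 20)
(3) = (a + 1)/(a + 3)
(4) = (t^2 + t)/(t^2 + 12*t + 36)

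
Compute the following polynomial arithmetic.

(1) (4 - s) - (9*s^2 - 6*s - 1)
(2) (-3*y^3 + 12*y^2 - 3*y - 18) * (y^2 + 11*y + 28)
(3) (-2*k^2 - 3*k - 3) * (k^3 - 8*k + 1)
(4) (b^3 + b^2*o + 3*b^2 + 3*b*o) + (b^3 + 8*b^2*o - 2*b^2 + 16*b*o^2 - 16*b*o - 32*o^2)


(1) = -9*s^2 + 5*s + 5
(2) = -3*y^5 - 21*y^4 + 45*y^3 + 285*y^2 - 282*y - 504
(3) = -2*k^5 - 3*k^4 + 13*k^3 + 22*k^2 + 21*k - 3
(4) = 2*b^3 + 9*b^2*o + b^2 + 16*b*o^2 - 13*b*o - 32*o^2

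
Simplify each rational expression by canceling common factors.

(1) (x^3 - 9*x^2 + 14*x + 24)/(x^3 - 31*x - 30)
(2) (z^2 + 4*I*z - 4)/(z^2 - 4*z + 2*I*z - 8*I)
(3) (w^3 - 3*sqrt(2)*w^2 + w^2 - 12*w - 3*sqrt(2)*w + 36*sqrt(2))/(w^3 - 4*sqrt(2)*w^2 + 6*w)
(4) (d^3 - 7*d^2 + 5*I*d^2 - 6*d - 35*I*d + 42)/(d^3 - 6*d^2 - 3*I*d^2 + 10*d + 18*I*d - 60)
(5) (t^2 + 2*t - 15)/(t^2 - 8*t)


(1) = (x - 4)/(x + 5)
(2) = (z + 2*I)/(z - 4)
(3) = (w^2 + w - 12)/(w^2 - sqrt(2)*w)
(4) = (d^2 + d*(-7 + 3*I) - 21*I)/(d^2 + d*(-6 - 5*I) + 30*I)
(5) = (t^2 + 2*t - 15)/(t^2 - 8*t)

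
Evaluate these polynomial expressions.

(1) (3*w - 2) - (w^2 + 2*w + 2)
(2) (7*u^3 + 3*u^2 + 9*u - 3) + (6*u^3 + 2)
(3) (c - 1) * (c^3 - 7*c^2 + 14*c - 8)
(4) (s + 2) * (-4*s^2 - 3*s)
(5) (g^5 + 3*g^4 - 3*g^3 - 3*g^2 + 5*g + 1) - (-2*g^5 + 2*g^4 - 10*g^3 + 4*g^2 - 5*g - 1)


(1) = -w^2 + w - 4
(2) = 13*u^3 + 3*u^2 + 9*u - 1
(3) = c^4 - 8*c^3 + 21*c^2 - 22*c + 8
(4) = -4*s^3 - 11*s^2 - 6*s
(5) = 3*g^5 + g^4 + 7*g^3 - 7*g^2 + 10*g + 2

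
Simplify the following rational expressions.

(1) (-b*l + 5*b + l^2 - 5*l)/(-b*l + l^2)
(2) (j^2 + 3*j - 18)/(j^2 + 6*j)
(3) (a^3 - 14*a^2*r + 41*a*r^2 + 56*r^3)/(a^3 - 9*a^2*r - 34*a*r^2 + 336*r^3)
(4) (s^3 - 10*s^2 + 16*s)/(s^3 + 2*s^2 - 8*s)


(1) = (l - 5)/l
(2) = (j - 3)/j
(3) = (a + r)/(a + 6*r)
(4) = (s - 8)/(s + 4)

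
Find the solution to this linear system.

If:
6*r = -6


Then:
r = -1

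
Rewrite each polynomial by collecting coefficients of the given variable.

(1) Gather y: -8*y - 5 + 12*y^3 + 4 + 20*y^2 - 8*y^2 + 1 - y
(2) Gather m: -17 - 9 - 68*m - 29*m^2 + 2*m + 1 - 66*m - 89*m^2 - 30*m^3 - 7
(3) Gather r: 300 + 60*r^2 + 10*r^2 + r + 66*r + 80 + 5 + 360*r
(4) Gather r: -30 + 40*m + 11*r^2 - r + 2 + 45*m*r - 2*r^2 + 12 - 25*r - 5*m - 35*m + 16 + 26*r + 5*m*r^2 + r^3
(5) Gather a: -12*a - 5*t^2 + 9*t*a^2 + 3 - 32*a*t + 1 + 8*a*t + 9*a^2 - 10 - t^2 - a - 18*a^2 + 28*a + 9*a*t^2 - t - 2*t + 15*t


(1) = 12*y^3 + 12*y^2 - 9*y
(2) = -30*m^3 - 118*m^2 - 132*m - 32
(3) = 70*r^2 + 427*r + 385
(4) = 45*m*r + r^3 + r^2*(5*m + 9)
(5) = a^2*(9*t - 9) + a*(9*t^2 - 24*t + 15) - 6*t^2 + 12*t - 6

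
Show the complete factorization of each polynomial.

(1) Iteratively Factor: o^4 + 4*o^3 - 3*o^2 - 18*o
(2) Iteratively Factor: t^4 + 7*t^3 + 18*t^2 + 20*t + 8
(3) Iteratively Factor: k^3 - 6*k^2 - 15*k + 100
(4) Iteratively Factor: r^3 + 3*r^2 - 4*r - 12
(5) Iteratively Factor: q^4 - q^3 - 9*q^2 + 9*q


(1) = (o + 3)*(o^3 + o^2 - 6*o) = (o + 3)^2*(o^2 - 2*o) = (o - 2)*(o + 3)^2*(o)
(2) = (t + 2)*(t^3 + 5*t^2 + 8*t + 4) = (t + 2)^2*(t^2 + 3*t + 2) = (t + 1)*(t + 2)^2*(t + 2)
(3) = (k - 5)*(k^2 - k - 20) = (k - 5)*(k + 4)*(k - 5)
(4) = (r + 2)*(r^2 + r - 6) = (r - 2)*(r + 2)*(r + 3)
(5) = (q - 3)*(q^3 + 2*q^2 - 3*q) = (q - 3)*(q + 3)*(q^2 - q) = q*(q - 3)*(q + 3)*(q - 1)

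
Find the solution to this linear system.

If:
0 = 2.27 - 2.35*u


Then:
u = 0.97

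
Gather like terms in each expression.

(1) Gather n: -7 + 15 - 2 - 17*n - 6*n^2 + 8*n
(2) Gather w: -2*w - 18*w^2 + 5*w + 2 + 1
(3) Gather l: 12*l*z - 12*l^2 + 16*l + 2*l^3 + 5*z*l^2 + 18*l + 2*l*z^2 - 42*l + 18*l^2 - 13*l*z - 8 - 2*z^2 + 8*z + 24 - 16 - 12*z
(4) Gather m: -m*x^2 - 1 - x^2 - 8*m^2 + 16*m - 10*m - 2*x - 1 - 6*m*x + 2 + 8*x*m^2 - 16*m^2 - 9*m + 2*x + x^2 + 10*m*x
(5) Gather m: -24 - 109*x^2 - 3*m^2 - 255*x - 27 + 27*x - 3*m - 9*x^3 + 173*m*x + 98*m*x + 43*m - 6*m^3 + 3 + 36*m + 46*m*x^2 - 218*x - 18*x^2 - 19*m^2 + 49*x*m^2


(1) = -6*n^2 - 9*n + 6
(2) = -18*w^2 + 3*w + 3
(3) = 2*l^3 + l^2*(5*z + 6) + l*(2*z^2 - z - 8) - 2*z^2 - 4*z
(4) = m^2*(8*x - 24) + m*(-x^2 + 4*x - 3)
(5) = -6*m^3 + m^2*(49*x - 22) + m*(46*x^2 + 271*x + 76) - 9*x^3 - 127*x^2 - 446*x - 48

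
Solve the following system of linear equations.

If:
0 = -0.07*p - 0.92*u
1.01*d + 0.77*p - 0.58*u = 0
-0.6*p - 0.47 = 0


Then:
d = 0.63
p = -0.78
u = 0.06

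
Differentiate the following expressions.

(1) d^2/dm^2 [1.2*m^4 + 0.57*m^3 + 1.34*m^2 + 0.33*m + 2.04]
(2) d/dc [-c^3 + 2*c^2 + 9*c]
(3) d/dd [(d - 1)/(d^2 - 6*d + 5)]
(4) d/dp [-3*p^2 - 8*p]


(1) = 14.4*m^2 + 3.42*m + 2.68
(2) = -3*c^2 + 4*c + 9
(3) = -1/(d^2 - 10*d + 25)
(4) = -6*p - 8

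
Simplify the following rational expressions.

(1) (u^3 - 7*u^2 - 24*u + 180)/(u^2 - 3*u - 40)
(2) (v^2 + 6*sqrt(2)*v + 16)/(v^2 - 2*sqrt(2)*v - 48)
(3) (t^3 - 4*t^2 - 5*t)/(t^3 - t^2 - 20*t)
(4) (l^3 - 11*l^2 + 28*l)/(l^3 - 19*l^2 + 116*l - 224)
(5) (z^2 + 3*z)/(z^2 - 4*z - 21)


(1) = (u^2 - 12*u + 36)/(u - 8)
(2) = (v + 2*sqrt(2))/(v - 6*sqrt(2))
(3) = (t + 1)/(t + 4)
(4) = l/(l - 8)
(5) = z/(z - 7)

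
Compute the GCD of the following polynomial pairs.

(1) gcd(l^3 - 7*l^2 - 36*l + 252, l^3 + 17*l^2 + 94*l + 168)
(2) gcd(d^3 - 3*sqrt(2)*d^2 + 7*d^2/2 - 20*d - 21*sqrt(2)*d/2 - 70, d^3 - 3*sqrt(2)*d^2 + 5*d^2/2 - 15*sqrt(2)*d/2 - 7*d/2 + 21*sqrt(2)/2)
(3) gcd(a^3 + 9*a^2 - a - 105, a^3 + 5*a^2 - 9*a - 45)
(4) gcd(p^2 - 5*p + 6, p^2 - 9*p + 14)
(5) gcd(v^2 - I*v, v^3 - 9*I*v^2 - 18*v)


(1) = gcd((l - 7)*(l - 6)*(l + 6), (l + 4)*(l + 6)*(l + 7)) = l + 6
(2) = gcd((d + 7/2)*(d - 5*sqrt(2))*(d + 2*sqrt(2)), (d - 1)*(d + 7/2)*(d - 3*sqrt(2))) = d + 7/2
(3) = a^2 + 2*a - 15
(4) = p - 2
(5) = v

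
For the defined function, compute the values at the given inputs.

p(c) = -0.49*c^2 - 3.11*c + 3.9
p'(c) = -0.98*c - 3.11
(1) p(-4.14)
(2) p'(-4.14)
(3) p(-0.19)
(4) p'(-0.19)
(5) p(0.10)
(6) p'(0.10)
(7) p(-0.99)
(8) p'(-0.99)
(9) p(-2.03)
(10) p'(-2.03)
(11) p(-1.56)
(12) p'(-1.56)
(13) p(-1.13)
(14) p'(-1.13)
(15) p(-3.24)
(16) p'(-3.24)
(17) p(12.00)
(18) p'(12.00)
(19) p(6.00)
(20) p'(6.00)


(1) = 8.38
(2) = 0.95
(3) = 4.47
(4) = -2.92
(5) = 3.58
(6) = -3.21
(7) = 6.50
(8) = -2.14
(9) = 8.19
(10) = -1.12
(11) = 7.56
(12) = -1.58
(13) = 6.79
(14) = -2.00
(15) = 8.83
(16) = 0.07
(17) = -103.98
(18) = -14.87
(19) = -32.40
(20) = -8.99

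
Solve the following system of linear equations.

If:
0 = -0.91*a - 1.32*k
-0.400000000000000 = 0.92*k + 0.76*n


Then:
a = 1.19827998088868*n + 0.630673674151935
k = -0.826086956521739*n - 0.434782608695652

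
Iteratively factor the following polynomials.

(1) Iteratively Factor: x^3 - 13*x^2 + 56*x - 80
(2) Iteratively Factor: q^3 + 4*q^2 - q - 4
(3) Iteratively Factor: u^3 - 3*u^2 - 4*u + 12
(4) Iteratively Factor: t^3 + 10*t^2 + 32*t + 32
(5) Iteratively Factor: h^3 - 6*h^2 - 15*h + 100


(1) = (x - 5)*(x^2 - 8*x + 16) = (x - 5)*(x - 4)*(x - 4)
(2) = (q - 1)*(q^2 + 5*q + 4) = (q - 1)*(q + 1)*(q + 4)
(3) = (u - 3)*(u^2 - 4) = (u - 3)*(u - 2)*(u + 2)
(4) = (t + 4)*(t^2 + 6*t + 8) = (t + 4)^2*(t + 2)
(5) = (h - 5)*(h^2 - h - 20) = (h - 5)^2*(h + 4)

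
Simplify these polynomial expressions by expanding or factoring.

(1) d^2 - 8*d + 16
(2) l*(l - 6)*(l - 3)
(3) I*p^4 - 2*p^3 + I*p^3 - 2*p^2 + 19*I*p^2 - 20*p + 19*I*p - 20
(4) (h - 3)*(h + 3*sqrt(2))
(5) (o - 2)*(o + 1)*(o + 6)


(1) = (d - 4)^2
(2) = l^3 - 9*l^2 + 18*l
(3) = (p - 4*I)*(p + I)*(p + 5*I)*(I*p + I)
(4) = h^2 - 3*h + 3*sqrt(2)*h - 9*sqrt(2)
(5) = o^3 + 5*o^2 - 8*o - 12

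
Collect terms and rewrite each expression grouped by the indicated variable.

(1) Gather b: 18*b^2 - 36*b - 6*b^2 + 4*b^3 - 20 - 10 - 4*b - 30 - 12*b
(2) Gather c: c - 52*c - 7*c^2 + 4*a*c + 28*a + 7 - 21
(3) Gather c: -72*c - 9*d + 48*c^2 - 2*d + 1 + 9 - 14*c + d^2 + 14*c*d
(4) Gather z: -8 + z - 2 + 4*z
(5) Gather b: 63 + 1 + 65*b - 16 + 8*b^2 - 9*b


(1) = 4*b^3 + 12*b^2 - 52*b - 60
(2) = 28*a - 7*c^2 + c*(4*a - 51) - 14
(3) = 48*c^2 + c*(14*d - 86) + d^2 - 11*d + 10
(4) = 5*z - 10
(5) = 8*b^2 + 56*b + 48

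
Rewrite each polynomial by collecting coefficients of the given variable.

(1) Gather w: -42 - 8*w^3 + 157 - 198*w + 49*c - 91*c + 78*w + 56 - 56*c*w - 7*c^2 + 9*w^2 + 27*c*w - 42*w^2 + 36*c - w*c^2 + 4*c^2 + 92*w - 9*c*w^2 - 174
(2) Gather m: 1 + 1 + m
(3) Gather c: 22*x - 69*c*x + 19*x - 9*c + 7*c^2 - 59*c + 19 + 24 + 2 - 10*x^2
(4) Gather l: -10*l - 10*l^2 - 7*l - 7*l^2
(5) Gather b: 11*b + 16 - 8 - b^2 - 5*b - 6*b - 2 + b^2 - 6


(1) = -3*c^2 - 6*c - 8*w^3 + w^2*(-9*c - 33) + w*(-c^2 - 29*c - 28) - 3
(2) = m + 2
(3) = 7*c^2 + c*(-69*x - 68) - 10*x^2 + 41*x + 45
(4) = -17*l^2 - 17*l
(5) = 0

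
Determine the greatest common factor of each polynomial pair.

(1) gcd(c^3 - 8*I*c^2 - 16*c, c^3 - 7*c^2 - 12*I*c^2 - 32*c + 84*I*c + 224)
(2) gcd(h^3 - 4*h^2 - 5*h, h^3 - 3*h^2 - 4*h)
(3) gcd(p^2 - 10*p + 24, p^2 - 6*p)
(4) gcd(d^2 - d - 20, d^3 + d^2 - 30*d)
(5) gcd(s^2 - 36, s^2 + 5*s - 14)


(1) = c - 4*I
(2) = gcd(h*(h - 5)*(h + 1), h*(h - 4)*(h + 1)) = h^2 + h
(3) = gcd((p - 6)*(p - 4), p*(p - 6)) = p - 6
(4) = gcd((d - 5)*(d + 4), d*(d - 5)*(d + 6)) = d - 5
(5) = gcd((s - 6)*(s + 6), (s - 2)*(s + 7)) = 1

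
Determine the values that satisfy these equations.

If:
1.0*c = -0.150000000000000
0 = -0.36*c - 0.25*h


Then:
c = -0.15
h = 0.22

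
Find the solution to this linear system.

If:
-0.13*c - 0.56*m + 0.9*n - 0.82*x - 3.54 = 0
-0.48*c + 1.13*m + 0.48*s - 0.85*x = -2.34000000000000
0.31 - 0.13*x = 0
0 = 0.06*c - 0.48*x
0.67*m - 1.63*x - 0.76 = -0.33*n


Then:
c = 19.08
m = 1.97
n = 10.09
s = 13.79
x = 2.38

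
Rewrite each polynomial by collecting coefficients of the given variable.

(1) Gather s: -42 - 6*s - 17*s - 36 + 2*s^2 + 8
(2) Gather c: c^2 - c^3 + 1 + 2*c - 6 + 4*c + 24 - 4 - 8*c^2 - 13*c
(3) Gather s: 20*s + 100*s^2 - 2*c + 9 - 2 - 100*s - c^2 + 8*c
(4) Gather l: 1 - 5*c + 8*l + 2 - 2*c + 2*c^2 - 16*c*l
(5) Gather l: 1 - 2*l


(1) = 2*s^2 - 23*s - 70
(2) = -c^3 - 7*c^2 - 7*c + 15
(3) = -c^2 + 6*c + 100*s^2 - 80*s + 7
(4) = 2*c^2 - 7*c + l*(8 - 16*c) + 3
(5) = 1 - 2*l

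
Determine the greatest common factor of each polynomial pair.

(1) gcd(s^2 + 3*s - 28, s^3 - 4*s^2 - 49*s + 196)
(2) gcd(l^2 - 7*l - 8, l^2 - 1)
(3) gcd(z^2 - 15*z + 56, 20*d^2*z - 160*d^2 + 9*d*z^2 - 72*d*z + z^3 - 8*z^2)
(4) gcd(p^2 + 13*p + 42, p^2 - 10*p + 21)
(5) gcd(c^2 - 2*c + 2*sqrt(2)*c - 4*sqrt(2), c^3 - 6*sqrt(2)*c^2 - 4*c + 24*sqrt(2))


(1) = s^2 + 3*s - 28
(2) = l + 1
(3) = gcd((z - 8)*(z - 7), (4*d + z)*(5*d + z)*(z - 8)) = z - 8
(4) = 1
(5) = gcd((c - 2)*(c + 2*sqrt(2)), (c - 2)*(c + 2)*(c - 6*sqrt(2))) = c - 2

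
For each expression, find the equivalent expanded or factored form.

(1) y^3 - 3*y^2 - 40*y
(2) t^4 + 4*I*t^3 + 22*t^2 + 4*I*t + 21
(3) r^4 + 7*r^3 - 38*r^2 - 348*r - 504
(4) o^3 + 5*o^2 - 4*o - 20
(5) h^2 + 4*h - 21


(1) = y*(y - 8)*(y + 5)
(2) = (t - 3*I)*(t - I)*(t + I)*(t + 7*I)
(3) = (r - 7)*(r + 2)*(r + 6)^2
(4) = (o - 2)*(o + 2)*(o + 5)
(5) = (h - 3)*(h + 7)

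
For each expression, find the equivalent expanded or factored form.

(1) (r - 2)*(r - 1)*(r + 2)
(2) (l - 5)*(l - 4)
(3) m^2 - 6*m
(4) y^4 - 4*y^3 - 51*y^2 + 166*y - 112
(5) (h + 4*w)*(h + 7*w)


(1) = r^3 - r^2 - 4*r + 4
(2) = l^2 - 9*l + 20
(3) = m*(m - 6)
(4) = (y - 8)*(y - 2)*(y - 1)*(y + 7)
(5) = h^2 + 11*h*w + 28*w^2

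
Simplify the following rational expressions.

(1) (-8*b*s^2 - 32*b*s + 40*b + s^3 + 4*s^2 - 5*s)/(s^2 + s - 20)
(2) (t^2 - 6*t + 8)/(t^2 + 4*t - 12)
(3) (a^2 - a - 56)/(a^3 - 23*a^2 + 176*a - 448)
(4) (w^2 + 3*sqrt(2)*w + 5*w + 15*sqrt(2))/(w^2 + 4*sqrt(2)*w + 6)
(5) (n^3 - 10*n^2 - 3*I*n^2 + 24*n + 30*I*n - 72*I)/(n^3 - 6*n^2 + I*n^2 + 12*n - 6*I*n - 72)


(1) = (-8*b*s + 8*b + s^2 - s)/(s - 4)
(2) = (t - 4)/(t + 6)
(3) = (a + 7)/(a^2 - 15*a + 56)
(4) = (w + 5)/(w + sqrt(2))
(5) = (n - 4)/(n + 4*I)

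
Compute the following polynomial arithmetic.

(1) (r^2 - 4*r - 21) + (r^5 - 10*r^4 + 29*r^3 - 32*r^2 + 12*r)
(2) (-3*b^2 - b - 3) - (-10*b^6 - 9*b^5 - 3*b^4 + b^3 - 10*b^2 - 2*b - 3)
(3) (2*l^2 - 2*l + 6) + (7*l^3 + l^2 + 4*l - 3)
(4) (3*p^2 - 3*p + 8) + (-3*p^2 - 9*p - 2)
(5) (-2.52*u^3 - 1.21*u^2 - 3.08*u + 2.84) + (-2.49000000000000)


(1) = r^5 - 10*r^4 + 29*r^3 - 31*r^2 + 8*r - 21
(2) = 10*b^6 + 9*b^5 + 3*b^4 - b^3 + 7*b^2 + b
(3) = 7*l^3 + 3*l^2 + 2*l + 3
(4) = 6 - 12*p
(5) = -2.52*u^3 - 1.21*u^2 - 3.08*u + 0.35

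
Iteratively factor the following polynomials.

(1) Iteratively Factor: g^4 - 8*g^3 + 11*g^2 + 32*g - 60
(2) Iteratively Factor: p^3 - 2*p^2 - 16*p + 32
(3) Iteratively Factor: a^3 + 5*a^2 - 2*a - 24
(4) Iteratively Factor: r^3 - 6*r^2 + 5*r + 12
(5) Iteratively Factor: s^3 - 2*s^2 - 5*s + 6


(1) = (g + 2)*(g^3 - 10*g^2 + 31*g - 30) = (g - 2)*(g + 2)*(g^2 - 8*g + 15) = (g - 3)*(g - 2)*(g + 2)*(g - 5)
(2) = (p - 4)*(p^2 + 2*p - 8) = (p - 4)*(p - 2)*(p + 4)
(3) = (a + 4)*(a^2 + a - 6) = (a + 3)*(a + 4)*(a - 2)
(4) = (r - 4)*(r^2 - 2*r - 3) = (r - 4)*(r + 1)*(r - 3)
(5) = (s + 2)*(s^2 - 4*s + 3) = (s - 3)*(s + 2)*(s - 1)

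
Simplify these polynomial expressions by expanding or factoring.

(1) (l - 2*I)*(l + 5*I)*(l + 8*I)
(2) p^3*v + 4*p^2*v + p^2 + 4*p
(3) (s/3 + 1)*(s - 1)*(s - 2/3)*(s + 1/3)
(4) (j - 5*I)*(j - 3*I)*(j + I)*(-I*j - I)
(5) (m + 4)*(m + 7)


(1) = l^3 + 11*I*l^2 - 14*l + 80*I
(2) = p*(p + 4)*(p*v + 1)
(3) = s^4/3 + 5*s^3/9 - 35*s^2/27 + 5*s/27 + 2/9
(4) = -I*j^4 - 7*j^3 - I*j^3 - 7*j^2 + 7*I*j^2 - 15*j + 7*I*j - 15
(5) = m^2 + 11*m + 28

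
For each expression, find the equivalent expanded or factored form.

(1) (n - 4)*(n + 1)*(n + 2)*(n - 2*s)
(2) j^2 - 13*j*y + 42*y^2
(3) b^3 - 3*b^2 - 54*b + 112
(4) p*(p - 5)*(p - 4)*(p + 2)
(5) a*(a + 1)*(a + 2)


(1) = n^4 - 2*n^3*s - n^3 + 2*n^2*s - 10*n^2 + 20*n*s - 8*n + 16*s
(2) = (j - 7*y)*(j - 6*y)
(3) = (b - 8)*(b - 2)*(b + 7)
(4) = p^4 - 7*p^3 + 2*p^2 + 40*p
(5) = a^3 + 3*a^2 + 2*a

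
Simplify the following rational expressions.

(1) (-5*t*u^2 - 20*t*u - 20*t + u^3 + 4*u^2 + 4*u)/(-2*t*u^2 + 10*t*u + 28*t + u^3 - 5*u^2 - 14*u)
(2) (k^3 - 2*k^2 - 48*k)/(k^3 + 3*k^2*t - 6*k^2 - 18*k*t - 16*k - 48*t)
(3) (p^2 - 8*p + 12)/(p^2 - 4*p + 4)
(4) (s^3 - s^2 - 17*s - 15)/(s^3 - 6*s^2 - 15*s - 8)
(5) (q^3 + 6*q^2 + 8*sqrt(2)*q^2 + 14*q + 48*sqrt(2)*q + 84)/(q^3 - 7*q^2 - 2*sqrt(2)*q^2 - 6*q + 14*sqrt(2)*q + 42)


(1) = (5*t*u + 10*t - u^2 - 2*u)/(2*t*u - 14*t - u^2 + 7*u)
(2) = (k^2 + 6*k)/(k^2 + 3*k*t + 2*k + 6*t)
(3) = (p - 6)/(p - 2)
(4) = (s^2 - 2*s - 15)/(s^2 - 7*s - 8)
(5) = (q^2 + q*(6 + 7*sqrt(2)) + 42*sqrt(2))/(q^2 + q*(-7 - 3*sqrt(2)) + 21*sqrt(2))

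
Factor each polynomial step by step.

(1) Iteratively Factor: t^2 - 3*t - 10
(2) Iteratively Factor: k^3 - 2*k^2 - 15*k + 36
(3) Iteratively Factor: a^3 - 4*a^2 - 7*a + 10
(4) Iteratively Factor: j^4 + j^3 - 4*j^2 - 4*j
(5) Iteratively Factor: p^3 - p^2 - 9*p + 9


(1) = (t + 2)*(t - 5)
(2) = (k + 4)*(k^2 - 6*k + 9) = (k - 3)*(k + 4)*(k - 3)
(3) = (a - 1)*(a^2 - 3*a - 10) = (a - 1)*(a + 2)*(a - 5)
(4) = (j + 1)*(j^3 - 4*j) = (j - 2)*(j + 1)*(j^2 + 2*j) = j*(j - 2)*(j + 1)*(j + 2)
(5) = (p + 3)*(p^2 - 4*p + 3) = (p - 3)*(p + 3)*(p - 1)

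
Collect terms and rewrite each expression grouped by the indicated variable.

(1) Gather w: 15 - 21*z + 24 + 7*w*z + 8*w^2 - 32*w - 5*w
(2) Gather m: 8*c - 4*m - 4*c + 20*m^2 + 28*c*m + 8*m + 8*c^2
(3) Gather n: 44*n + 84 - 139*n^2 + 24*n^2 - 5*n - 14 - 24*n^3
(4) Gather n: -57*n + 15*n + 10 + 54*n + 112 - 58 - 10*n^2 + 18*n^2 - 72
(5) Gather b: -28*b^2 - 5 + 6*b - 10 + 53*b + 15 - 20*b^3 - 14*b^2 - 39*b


(1) = 8*w^2 + w*(7*z - 37) - 21*z + 39
(2) = 8*c^2 + 4*c + 20*m^2 + m*(28*c + 4)
(3) = -24*n^3 - 115*n^2 + 39*n + 70
(4) = 8*n^2 + 12*n - 8
(5) = -20*b^3 - 42*b^2 + 20*b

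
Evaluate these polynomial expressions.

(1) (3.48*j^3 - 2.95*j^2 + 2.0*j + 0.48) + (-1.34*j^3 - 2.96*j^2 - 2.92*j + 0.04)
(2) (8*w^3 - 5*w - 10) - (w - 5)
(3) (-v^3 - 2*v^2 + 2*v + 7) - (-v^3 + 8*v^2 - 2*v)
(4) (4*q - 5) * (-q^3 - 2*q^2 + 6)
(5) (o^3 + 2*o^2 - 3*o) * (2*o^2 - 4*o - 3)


(1) = 2.14*j^3 - 5.91*j^2 - 0.92*j + 0.52
(2) = 8*w^3 - 6*w - 5
(3) = -10*v^2 + 4*v + 7
(4) = -4*q^4 - 3*q^3 + 10*q^2 + 24*q - 30
(5) = 2*o^5 - 17*o^3 + 6*o^2 + 9*o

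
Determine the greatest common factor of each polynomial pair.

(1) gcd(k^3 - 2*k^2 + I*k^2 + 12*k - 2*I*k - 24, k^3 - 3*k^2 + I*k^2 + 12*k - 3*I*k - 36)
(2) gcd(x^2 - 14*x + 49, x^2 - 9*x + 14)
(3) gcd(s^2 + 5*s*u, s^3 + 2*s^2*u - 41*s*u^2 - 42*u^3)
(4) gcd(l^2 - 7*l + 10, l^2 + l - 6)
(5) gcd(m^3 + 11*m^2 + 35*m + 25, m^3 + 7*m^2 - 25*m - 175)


(1) = gcd((k - 2)*(k - 3*I)*(k + 4*I), (k - 3)*(k - 3*I)*(k + 4*I)) = k^2 + I*k + 12
(2) = x - 7
(3) = 1
(4) = gcd((l - 5)*(l - 2), (l - 2)*(l + 3)) = l - 2
(5) = m + 5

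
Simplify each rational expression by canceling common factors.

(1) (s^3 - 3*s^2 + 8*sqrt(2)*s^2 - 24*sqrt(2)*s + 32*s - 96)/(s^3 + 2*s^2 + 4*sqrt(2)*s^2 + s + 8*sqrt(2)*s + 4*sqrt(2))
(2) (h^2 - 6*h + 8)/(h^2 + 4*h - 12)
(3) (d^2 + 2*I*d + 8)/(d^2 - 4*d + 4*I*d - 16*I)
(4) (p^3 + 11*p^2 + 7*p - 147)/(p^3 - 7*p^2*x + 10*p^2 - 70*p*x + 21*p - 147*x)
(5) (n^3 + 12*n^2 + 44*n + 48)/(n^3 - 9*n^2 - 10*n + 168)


(1) = (s^2 + s*(-3 + 4*sqrt(2)) - 12*sqrt(2))/(s^2 + 2*s + 1)
(2) = (h - 4)/(h + 6)
(3) = (d - 2*I)/(d - 4)
(4) = (-p^2 - 4*p + 21)/(-p^2 + 7*p*x - 3*p + 21*x)
(5) = (n^2 + 8*n + 12)/(n^2 - 13*n + 42)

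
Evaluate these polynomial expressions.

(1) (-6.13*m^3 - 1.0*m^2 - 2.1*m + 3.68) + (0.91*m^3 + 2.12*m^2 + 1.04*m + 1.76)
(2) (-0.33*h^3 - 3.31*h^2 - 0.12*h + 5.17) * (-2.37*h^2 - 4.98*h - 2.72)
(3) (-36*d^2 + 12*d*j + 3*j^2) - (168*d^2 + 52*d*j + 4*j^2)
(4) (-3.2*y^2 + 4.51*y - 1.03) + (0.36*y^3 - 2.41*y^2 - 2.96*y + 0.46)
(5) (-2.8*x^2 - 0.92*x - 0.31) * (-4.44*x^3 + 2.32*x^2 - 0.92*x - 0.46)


(1) = -5.22*m^3 + 1.12*m^2 - 1.06*m + 5.44
(2) = 0.7821*h^5 + 9.4881*h^4 + 17.6658*h^3 - 2.6521*h^2 - 25.4202*h - 14.0624
(3) = -204*d^2 - 40*d*j - j^2
(4) = 0.36*y^3 - 5.61*y^2 + 1.55*y - 0.57
(5) = 12.432*x^5 - 2.4112*x^4 + 1.818*x^3 + 1.4152*x^2 + 0.7084*x + 0.1426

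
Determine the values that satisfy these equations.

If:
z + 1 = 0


Then:
z = -1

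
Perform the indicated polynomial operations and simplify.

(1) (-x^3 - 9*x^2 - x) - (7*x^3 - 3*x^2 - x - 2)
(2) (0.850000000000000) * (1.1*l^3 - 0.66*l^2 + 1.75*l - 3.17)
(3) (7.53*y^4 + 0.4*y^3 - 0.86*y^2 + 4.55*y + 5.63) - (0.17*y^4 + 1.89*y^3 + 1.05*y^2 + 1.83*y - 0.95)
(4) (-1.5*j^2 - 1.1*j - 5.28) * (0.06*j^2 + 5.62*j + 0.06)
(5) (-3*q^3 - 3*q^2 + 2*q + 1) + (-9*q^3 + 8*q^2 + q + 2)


(1) = -8*x^3 - 6*x^2 + 2
(2) = 0.935*l^3 - 0.561*l^2 + 1.4875*l - 2.6945
(3) = 7.36*y^4 - 1.49*y^3 - 1.91*y^2 + 2.72*y + 6.58
(4) = -0.09*j^4 - 8.496*j^3 - 6.5888*j^2 - 29.7396*j - 0.3168
(5) = -12*q^3 + 5*q^2 + 3*q + 3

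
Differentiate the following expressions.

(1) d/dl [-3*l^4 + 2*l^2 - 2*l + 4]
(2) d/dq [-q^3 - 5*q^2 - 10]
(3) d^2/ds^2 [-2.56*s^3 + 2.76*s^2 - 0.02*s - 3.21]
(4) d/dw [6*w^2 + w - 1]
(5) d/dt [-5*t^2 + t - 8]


(1) = -12*l^3 + 4*l - 2
(2) = q*(-3*q - 10)
(3) = 5.52 - 15.36*s
(4) = 12*w + 1
(5) = 1 - 10*t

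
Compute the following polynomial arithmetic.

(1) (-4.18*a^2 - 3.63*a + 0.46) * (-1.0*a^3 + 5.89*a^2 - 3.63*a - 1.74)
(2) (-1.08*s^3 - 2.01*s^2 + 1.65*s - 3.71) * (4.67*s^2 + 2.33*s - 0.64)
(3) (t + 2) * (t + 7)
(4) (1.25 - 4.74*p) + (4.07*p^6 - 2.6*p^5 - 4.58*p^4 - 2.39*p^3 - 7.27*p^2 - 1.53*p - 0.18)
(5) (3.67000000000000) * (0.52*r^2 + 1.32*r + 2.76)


(1) = 4.18*a^5 - 20.9902*a^4 - 6.6673*a^3 + 23.1595*a^2 + 4.6464*a - 0.8004
(2) = -5.0436*s^5 - 11.9031*s^4 + 3.7134*s^3 - 12.1948*s^2 - 9.7003*s + 2.3744
(3) = t^2 + 9*t + 14
(4) = 4.07*p^6 - 2.6*p^5 - 4.58*p^4 - 2.39*p^3 - 7.27*p^2 - 6.27*p + 1.07
(5) = 1.9084*r^2 + 4.8444*r + 10.1292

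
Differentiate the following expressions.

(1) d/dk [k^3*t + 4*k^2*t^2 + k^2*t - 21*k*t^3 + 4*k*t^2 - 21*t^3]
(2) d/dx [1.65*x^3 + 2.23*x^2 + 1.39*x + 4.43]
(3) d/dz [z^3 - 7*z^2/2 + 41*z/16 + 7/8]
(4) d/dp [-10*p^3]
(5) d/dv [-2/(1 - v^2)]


(1) = t*(3*k^2 + 8*k*t + 2*k - 21*t^2 + 4*t)
(2) = 4.95*x^2 + 4.46*x + 1.39
(3) = 3*z^2 - 7*z + 41/16
(4) = -30*p^2
(5) = -4*v/(v^2 - 1)^2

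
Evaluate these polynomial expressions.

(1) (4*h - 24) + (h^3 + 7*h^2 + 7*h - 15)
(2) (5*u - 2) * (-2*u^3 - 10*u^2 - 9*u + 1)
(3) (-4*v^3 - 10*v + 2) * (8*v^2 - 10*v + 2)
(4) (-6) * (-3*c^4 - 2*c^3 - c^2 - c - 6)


(1) = h^3 + 7*h^2 + 11*h - 39
(2) = -10*u^4 - 46*u^3 - 25*u^2 + 23*u - 2
(3) = -32*v^5 + 40*v^4 - 88*v^3 + 116*v^2 - 40*v + 4
(4) = 18*c^4 + 12*c^3 + 6*c^2 + 6*c + 36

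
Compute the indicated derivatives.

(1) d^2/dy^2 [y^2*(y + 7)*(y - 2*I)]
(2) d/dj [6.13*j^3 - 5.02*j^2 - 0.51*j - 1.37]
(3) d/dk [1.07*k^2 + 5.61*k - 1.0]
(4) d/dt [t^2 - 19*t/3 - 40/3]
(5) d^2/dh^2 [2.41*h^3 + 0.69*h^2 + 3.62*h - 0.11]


(1) = 12*y^2 + y*(42 - 12*I) - 28*I
(2) = 18.39*j^2 - 10.04*j - 0.51
(3) = 2.14*k + 5.61
(4) = 2*t - 19/3
(5) = 14.46*h + 1.38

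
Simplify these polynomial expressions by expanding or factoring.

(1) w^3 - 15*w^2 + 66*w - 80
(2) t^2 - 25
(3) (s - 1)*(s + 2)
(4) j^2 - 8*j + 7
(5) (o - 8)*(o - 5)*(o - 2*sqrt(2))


(1) = (w - 8)*(w - 5)*(w - 2)
(2) = (t - 5)*(t + 5)
(3) = s^2 + s - 2
(4) = (j - 7)*(j - 1)
(5) = o^3 - 13*o^2 - 2*sqrt(2)*o^2 + 26*sqrt(2)*o + 40*o - 80*sqrt(2)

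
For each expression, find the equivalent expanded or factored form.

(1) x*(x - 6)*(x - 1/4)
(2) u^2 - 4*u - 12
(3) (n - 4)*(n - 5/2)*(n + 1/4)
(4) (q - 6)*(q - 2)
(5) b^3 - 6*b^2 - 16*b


(1) = x^3 - 25*x^2/4 + 3*x/2
(2) = (u - 6)*(u + 2)
(3) = n^3 - 25*n^2/4 + 67*n/8 + 5/2
(4) = q^2 - 8*q + 12
(5) = b*(b - 8)*(b + 2)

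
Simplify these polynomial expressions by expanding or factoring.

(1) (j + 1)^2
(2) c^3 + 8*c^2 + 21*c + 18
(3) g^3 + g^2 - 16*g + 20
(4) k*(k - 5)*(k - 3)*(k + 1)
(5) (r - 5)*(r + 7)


(1) = j^2 + 2*j + 1
(2) = (c + 2)*(c + 3)^2
(3) = (g - 2)^2*(g + 5)
(4) = k^4 - 7*k^3 + 7*k^2 + 15*k
(5) = r^2 + 2*r - 35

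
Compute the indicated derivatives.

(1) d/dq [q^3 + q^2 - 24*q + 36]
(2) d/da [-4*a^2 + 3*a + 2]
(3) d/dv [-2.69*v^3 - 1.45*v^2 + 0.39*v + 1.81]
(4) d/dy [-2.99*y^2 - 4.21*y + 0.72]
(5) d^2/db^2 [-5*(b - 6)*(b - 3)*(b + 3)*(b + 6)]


(1) = 3*q^2 + 2*q - 24
(2) = 3 - 8*a
(3) = -8.07*v^2 - 2.9*v + 0.39
(4) = -5.98*y - 4.21
(5) = 450 - 60*b^2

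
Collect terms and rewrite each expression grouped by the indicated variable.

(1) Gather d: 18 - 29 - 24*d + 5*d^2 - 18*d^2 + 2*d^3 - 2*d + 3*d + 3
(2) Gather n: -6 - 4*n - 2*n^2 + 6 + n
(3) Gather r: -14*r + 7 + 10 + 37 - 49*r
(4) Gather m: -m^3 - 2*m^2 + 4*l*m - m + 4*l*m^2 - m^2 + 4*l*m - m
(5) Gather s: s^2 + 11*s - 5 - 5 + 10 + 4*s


(1) = 2*d^3 - 13*d^2 - 23*d - 8
(2) = -2*n^2 - 3*n
(3) = 54 - 63*r
(4) = -m^3 + m^2*(4*l - 3) + m*(8*l - 2)
(5) = s^2 + 15*s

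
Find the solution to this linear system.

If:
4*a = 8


Then:
a = 2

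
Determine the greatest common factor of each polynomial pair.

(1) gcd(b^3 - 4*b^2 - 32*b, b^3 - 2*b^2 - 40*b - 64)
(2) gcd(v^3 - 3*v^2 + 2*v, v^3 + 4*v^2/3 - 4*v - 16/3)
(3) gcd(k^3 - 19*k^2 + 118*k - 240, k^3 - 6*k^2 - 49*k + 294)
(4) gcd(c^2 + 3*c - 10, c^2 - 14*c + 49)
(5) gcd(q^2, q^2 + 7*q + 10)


(1) = b^2 - 4*b - 32
(2) = gcd(v*(v - 2)*(v - 1), (v - 2)*(v + 4/3)*(v + 2)) = v - 2
(3) = k - 6
(4) = 1
(5) = 1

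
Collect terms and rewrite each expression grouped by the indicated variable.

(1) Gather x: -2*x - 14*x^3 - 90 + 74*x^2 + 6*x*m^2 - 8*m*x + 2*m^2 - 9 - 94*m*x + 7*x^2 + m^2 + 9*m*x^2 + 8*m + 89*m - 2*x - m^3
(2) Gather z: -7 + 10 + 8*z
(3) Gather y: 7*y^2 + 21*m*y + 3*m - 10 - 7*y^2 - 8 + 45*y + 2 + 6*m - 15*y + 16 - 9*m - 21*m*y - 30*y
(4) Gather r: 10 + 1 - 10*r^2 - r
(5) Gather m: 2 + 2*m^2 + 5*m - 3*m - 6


(1) = -m^3 + 3*m^2 + 97*m - 14*x^3 + x^2*(9*m + 81) + x*(6*m^2 - 102*m - 4) - 99
(2) = 8*z + 3
(3) = 0
(4) = -10*r^2 - r + 11
(5) = 2*m^2 + 2*m - 4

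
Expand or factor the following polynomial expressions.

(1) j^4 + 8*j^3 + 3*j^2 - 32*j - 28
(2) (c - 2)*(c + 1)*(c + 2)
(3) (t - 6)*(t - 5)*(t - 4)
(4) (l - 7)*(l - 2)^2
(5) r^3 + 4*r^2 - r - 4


(1) = (j - 2)*(j + 1)*(j + 2)*(j + 7)
(2) = c^3 + c^2 - 4*c - 4
(3) = t^3 - 15*t^2 + 74*t - 120
(4) = l^3 - 11*l^2 + 32*l - 28
(5) = (r - 1)*(r + 1)*(r + 4)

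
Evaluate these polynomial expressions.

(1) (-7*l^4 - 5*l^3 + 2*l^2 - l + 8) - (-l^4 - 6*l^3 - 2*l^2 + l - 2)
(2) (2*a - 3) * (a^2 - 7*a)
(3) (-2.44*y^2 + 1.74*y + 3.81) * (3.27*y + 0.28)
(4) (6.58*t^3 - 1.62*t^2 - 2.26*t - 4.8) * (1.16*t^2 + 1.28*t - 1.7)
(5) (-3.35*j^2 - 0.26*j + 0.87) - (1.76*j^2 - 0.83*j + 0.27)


(1) = -6*l^4 + l^3 + 4*l^2 - 2*l + 10
(2) = 2*a^3 - 17*a^2 + 21*a
(3) = -7.9788*y^3 + 5.0066*y^2 + 12.9459*y + 1.0668
(4) = 7.6328*t^5 + 6.5432*t^4 - 15.8812*t^3 - 5.7068*t^2 - 2.302*t + 8.16
(5) = -5.11*j^2 + 0.57*j + 0.6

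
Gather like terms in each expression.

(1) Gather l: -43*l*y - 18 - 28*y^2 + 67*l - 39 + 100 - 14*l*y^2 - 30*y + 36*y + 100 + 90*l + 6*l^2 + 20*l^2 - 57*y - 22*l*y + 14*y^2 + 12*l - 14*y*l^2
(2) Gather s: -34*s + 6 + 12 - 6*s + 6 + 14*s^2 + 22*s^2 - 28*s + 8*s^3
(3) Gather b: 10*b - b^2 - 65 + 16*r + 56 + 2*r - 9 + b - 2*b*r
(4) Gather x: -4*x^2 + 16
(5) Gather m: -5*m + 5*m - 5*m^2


(1) = l^2*(26 - 14*y) + l*(-14*y^2 - 65*y + 169) - 14*y^2 - 51*y + 143
(2) = 8*s^3 + 36*s^2 - 68*s + 24
(3) = -b^2 + b*(11 - 2*r) + 18*r - 18
(4) = 16 - 4*x^2
(5) = -5*m^2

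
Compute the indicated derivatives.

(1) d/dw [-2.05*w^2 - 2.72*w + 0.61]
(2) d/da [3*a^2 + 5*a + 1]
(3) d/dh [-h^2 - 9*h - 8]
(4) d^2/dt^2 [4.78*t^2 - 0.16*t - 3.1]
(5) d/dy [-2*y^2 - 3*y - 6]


(1) = -4.1*w - 2.72
(2) = 6*a + 5
(3) = -2*h - 9
(4) = 9.56000000000000
(5) = -4*y - 3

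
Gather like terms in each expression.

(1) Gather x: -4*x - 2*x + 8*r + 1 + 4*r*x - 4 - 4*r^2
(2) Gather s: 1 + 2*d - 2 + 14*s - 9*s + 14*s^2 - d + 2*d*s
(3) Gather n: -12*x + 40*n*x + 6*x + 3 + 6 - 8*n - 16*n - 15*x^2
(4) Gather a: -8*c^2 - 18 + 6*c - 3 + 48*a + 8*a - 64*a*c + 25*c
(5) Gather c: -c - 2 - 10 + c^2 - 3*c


(1) = -4*r^2 + 8*r + x*(4*r - 6) - 3
(2) = d + 14*s^2 + s*(2*d + 5) - 1
(3) = n*(40*x - 24) - 15*x^2 - 6*x + 9
(4) = a*(56 - 64*c) - 8*c^2 + 31*c - 21
(5) = c^2 - 4*c - 12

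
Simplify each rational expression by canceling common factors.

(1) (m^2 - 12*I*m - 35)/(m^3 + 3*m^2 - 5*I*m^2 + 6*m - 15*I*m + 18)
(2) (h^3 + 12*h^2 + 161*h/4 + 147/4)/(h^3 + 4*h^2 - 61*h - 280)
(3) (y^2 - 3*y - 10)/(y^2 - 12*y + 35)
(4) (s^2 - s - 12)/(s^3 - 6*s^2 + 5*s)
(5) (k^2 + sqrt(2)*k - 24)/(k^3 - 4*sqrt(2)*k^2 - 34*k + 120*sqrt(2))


(1) = (m^2 - 12*I*m - 35)/(m^3 + m^2*(3 - 5*I) + m*(6 - 15*I) + 18)
(2) = (4*h^2 + 20*h + 21)/(4*h^2 - 12*h - 160)
(3) = (y + 2)/(y - 7)
(4) = (s^2 - s - 12)/(s^3 - 6*s^2 + 5*s)
(5) = 1/(k - 5*sqrt(2))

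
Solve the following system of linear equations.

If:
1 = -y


Then:
y = -1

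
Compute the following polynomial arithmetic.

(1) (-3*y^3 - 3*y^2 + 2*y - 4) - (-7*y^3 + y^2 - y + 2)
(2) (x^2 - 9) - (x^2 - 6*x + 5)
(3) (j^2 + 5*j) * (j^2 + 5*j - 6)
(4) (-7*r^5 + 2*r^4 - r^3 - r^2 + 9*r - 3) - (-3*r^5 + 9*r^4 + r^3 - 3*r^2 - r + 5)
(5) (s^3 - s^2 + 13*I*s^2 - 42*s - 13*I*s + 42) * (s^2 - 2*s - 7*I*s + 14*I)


(1) = 4*y^3 - 4*y^2 + 3*y - 6
(2) = 6*x - 14
(3) = j^4 + 10*j^3 + 19*j^2 - 30*j
(4) = -4*r^5 - 7*r^4 - 2*r^3 + 2*r^2 + 10*r - 8
(5) = s^5 - 3*s^4 + 6*I*s^4 + 51*s^3 - 18*I*s^3 - 147*s^2 + 306*I*s^2 + 98*s - 882*I*s + 588*I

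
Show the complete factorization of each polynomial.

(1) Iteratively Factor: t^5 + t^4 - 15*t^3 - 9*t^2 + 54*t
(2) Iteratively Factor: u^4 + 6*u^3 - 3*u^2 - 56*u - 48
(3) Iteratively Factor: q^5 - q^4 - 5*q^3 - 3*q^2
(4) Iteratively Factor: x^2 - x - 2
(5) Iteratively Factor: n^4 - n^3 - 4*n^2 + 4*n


(1) = (t)*(t^4 + t^3 - 15*t^2 - 9*t + 54) = t*(t + 3)*(t^3 - 2*t^2 - 9*t + 18) = t*(t - 2)*(t + 3)*(t^2 - 9) = t*(t - 2)*(t + 3)^2*(t - 3)
(2) = (u - 3)*(u^3 + 9*u^2 + 24*u + 16) = (u - 3)*(u + 4)*(u^2 + 5*u + 4) = (u - 3)*(u + 4)^2*(u + 1)
(3) = (q + 1)*(q^4 - 2*q^3 - 3*q^2) = q*(q + 1)*(q^3 - 2*q^2 - 3*q) = q*(q + 1)^2*(q^2 - 3*q) = q*(q - 3)*(q + 1)^2*(q)
(4) = (x + 1)*(x - 2)
(5) = (n)*(n^3 - n^2 - 4*n + 4) = n*(n - 1)*(n^2 - 4) = n*(n - 1)*(n + 2)*(n - 2)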